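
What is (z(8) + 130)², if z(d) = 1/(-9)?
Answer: 1366561/81 ≈ 16871.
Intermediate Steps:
z(d) = -⅑
(z(8) + 130)² = (-⅑ + 130)² = (1169/9)² = 1366561/81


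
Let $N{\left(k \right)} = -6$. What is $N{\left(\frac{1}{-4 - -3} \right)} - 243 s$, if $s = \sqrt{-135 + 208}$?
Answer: $-6 - 243 \sqrt{73} \approx -2082.2$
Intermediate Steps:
$s = \sqrt{73} \approx 8.544$
$N{\left(\frac{1}{-4 - -3} \right)} - 243 s = -6 - 243 \sqrt{73}$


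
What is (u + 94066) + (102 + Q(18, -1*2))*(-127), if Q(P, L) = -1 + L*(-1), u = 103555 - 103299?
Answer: 81241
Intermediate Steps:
u = 256
Q(P, L) = -1 - L
(u + 94066) + (102 + Q(18, -1*2))*(-127) = (256 + 94066) + (102 + (-1 - (-1)*2))*(-127) = 94322 + (102 + (-1 - 1*(-2)))*(-127) = 94322 + (102 + (-1 + 2))*(-127) = 94322 + (102 + 1)*(-127) = 94322 + 103*(-127) = 94322 - 13081 = 81241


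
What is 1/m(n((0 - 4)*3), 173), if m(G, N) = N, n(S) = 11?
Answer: 1/173 ≈ 0.0057803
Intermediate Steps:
1/m(n((0 - 4)*3), 173) = 1/173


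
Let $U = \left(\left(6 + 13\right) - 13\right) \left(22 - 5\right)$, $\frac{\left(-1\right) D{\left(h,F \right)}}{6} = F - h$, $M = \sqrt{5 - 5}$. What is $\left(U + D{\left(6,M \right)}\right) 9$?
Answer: $1242$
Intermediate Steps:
$M = 0$ ($M = \sqrt{0} = 0$)
$D{\left(h,F \right)} = - 6 F + 6 h$ ($D{\left(h,F \right)} = - 6 \left(F - h\right) = - 6 F + 6 h$)
$U = 102$ ($U = \left(19 - 13\right) 17 = 6 \cdot 17 = 102$)
$\left(U + D{\left(6,M \right)}\right) 9 = \left(102 + \left(\left(-6\right) 0 + 6 \cdot 6\right)\right) 9 = \left(102 + \left(0 + 36\right)\right) 9 = \left(102 + 36\right) 9 = 138 \cdot 9 = 1242$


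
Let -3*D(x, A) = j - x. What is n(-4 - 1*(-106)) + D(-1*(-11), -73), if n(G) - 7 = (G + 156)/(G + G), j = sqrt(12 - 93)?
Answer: 1217/102 - 3*I ≈ 11.931 - 3.0*I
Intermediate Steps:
j = 9*I (j = sqrt(-81) = 9*I ≈ 9.0*I)
D(x, A) = -3*I + x/3 (D(x, A) = -(9*I - x)/3 = -(-x + 9*I)/3 = -3*I + x/3)
n(G) = 7 + (156 + G)/(2*G) (n(G) = 7 + (G + 156)/(G + G) = 7 + (156 + G)/((2*G)) = 7 + (156 + G)*(1/(2*G)) = 7 + (156 + G)/(2*G))
n(-4 - 1*(-106)) + D(-1*(-11), -73) = (15/2 + 78/(-4 - 1*(-106))) + (-3*I + (-1*(-11))/3) = (15/2 + 78/(-4 + 106)) + (-3*I + (1/3)*11) = (15/2 + 78/102) + (-3*I + 11/3) = (15/2 + 78*(1/102)) + (11/3 - 3*I) = (15/2 + 13/17) + (11/3 - 3*I) = 281/34 + (11/3 - 3*I) = 1217/102 - 3*I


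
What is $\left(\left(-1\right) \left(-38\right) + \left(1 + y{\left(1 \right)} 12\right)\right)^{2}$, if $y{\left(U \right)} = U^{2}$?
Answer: $2601$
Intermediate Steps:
$\left(\left(-1\right) \left(-38\right) + \left(1 + y{\left(1 \right)} 12\right)\right)^{2} = \left(\left(-1\right) \left(-38\right) + \left(1 + 1^{2} \cdot 12\right)\right)^{2} = \left(38 + \left(1 + 1 \cdot 12\right)\right)^{2} = \left(38 + \left(1 + 12\right)\right)^{2} = \left(38 + 13\right)^{2} = 51^{2} = 2601$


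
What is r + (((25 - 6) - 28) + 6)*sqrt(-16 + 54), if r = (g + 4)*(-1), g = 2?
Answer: -6 - 3*sqrt(38) ≈ -24.493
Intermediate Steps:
r = -6 (r = (2 + 4)*(-1) = 6*(-1) = -6)
r + (((25 - 6) - 28) + 6)*sqrt(-16 + 54) = -6 + (((25 - 6) - 28) + 6)*sqrt(-16 + 54) = -6 + ((19 - 28) + 6)*sqrt(38) = -6 + (-9 + 6)*sqrt(38) = -6 - 3*sqrt(38)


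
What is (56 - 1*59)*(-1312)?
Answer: 3936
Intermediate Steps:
(56 - 1*59)*(-1312) = (56 - 59)*(-1312) = -3*(-1312) = 3936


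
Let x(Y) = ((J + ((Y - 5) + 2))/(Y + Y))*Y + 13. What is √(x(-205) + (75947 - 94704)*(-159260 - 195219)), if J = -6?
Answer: √6648962509 ≈ 81541.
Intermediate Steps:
x(Y) = 17/2 + Y/2 (x(Y) = ((-6 + ((Y - 5) + 2))/(Y + Y))*Y + 13 = ((-6 + ((-5 + Y) + 2))/((2*Y)))*Y + 13 = ((-6 + (-3 + Y))*(1/(2*Y)))*Y + 13 = ((-9 + Y)*(1/(2*Y)))*Y + 13 = ((-9 + Y)/(2*Y))*Y + 13 = (-9/2 + Y/2) + 13 = 17/2 + Y/2)
√(x(-205) + (75947 - 94704)*(-159260 - 195219)) = √((17/2 + (½)*(-205)) + (75947 - 94704)*(-159260 - 195219)) = √((17/2 - 205/2) - 18757*(-354479)) = √(-94 + 6648962603) = √6648962509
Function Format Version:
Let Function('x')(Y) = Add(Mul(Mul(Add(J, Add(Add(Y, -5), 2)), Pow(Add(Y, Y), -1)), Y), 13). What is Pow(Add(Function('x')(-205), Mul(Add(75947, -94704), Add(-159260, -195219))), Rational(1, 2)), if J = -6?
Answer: Pow(6648962509, Rational(1, 2)) ≈ 81541.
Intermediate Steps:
Function('x')(Y) = Add(Rational(17, 2), Mul(Rational(1, 2), Y)) (Function('x')(Y) = Add(Mul(Mul(Add(-6, Add(Add(Y, -5), 2)), Pow(Add(Y, Y), -1)), Y), 13) = Add(Mul(Mul(Add(-6, Add(Add(-5, Y), 2)), Pow(Mul(2, Y), -1)), Y), 13) = Add(Mul(Mul(Add(-6, Add(-3, Y)), Mul(Rational(1, 2), Pow(Y, -1))), Y), 13) = Add(Mul(Mul(Add(-9, Y), Mul(Rational(1, 2), Pow(Y, -1))), Y), 13) = Add(Mul(Mul(Rational(1, 2), Pow(Y, -1), Add(-9, Y)), Y), 13) = Add(Add(Rational(-9, 2), Mul(Rational(1, 2), Y)), 13) = Add(Rational(17, 2), Mul(Rational(1, 2), Y)))
Pow(Add(Function('x')(-205), Mul(Add(75947, -94704), Add(-159260, -195219))), Rational(1, 2)) = Pow(Add(Add(Rational(17, 2), Mul(Rational(1, 2), -205)), Mul(Add(75947, -94704), Add(-159260, -195219))), Rational(1, 2)) = Pow(Add(Add(Rational(17, 2), Rational(-205, 2)), Mul(-18757, -354479)), Rational(1, 2)) = Pow(Add(-94, 6648962603), Rational(1, 2)) = Pow(6648962509, Rational(1, 2))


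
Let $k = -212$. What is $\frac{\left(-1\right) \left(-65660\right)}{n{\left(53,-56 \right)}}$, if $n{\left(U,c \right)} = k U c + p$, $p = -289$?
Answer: $\frac{65660}{628927} \approx 0.1044$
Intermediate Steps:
$n{\left(U,c \right)} = -289 - 212 U c$ ($n{\left(U,c \right)} = - 212 U c - 289 = -289 - 212 U c$)
$\frac{\left(-1\right) \left(-65660\right)}{n{\left(53,-56 \right)}} = \frac{\left(-1\right) \left(-65660\right)}{-289 - 11236 \left(-56\right)} = \frac{65660}{-289 + 629216} = \frac{65660}{628927}$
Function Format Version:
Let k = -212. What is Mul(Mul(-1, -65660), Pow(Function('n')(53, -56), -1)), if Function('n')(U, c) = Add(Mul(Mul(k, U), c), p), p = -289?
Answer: Rational(65660, 628927) ≈ 0.10440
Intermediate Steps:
Function('n')(U, c) = Add(-289, Mul(-212, U, c)) (Function('n')(U, c) = Add(Mul(Mul(-212, U), c), -289) = Add(Mul(-212, U, c), -289) = Add(-289, Mul(-212, U, c)))
Mul(Mul(-1, -65660), Pow(Function('n')(53, -56), -1)) = Mul(Mul(-1, -65660), Pow(Add(-289, Mul(-212, 53, -56)), -1)) = Mul(65660, Pow(Add(-289, 629216), -1)) = Mul(65660, Pow(628927, -1)) = Mul(65660, Rational(1, 628927)) = Rational(65660, 628927)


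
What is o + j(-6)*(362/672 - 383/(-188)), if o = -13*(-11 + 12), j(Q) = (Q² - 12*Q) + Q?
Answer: 657327/2632 ≈ 249.74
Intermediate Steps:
j(Q) = Q² - 11*Q
o = -13 (o = -13*1 = -13)
o + j(-6)*(362/672 - 383/(-188)) = -13 + (-6*(-11 - 6))*(362/672 - 383/(-188)) = -13 + (-6*(-17))*(362*(1/672) - 383*(-1/188)) = -13 + 102*(181/336 + 383/188) = -13 + 102*(40679/15792) = -13 + 691543/2632 = 657327/2632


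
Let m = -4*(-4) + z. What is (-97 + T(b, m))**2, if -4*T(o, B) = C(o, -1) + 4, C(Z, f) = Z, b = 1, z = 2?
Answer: 154449/16 ≈ 9653.1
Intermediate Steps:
m = 18 (m = -4*(-4) + 2 = 16 + 2 = 18)
T(o, B) = -1 - o/4 (T(o, B) = -(o + 4)/4 = -(4 + o)/4 = -1 - o/4)
(-97 + T(b, m))**2 = (-97 + (-1 - 1/4*1))**2 = (-97 + (-1 - 1/4))**2 = (-97 - 5/4)**2 = (-393/4)**2 = 154449/16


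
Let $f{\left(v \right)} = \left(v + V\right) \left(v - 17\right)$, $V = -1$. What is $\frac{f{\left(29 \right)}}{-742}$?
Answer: $- \frac{24}{53} \approx -0.45283$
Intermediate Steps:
$f{\left(v \right)} = \left(-1 + v\right) \left(-17 + v\right)$ ($f{\left(v \right)} = \left(v - 1\right) \left(v - 17\right) = \left(-1 + v\right) \left(-17 + v\right)$)
$\frac{f{\left(29 \right)}}{-742} = \frac{17 + 29^{2} - 522}{-742} = \left(17 + 841 - 522\right) \left(- \frac{1}{742}\right) = 336 \left(- \frac{1}{742}\right) = - \frac{24}{53}$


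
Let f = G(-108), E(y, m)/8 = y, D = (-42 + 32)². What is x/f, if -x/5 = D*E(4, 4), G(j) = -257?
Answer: 16000/257 ≈ 62.257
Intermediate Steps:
D = 100 (D = (-10)² = 100)
E(y, m) = 8*y
x = -16000 (x = -500*8*4 = -500*32 = -5*3200 = -16000)
f = -257
x/f = -16000/(-257) = -16000*(-1/257) = 16000/257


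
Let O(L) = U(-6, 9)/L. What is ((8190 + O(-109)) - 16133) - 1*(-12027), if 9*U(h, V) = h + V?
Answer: 1335467/327 ≈ 4084.0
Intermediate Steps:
U(h, V) = V/9 + h/9 (U(h, V) = (h + V)/9 = (V + h)/9 = V/9 + h/9)
O(L) = 1/(3*L) (O(L) = ((1/9)*9 + (1/9)*(-6))/L = (1 - 2/3)/L = 1/(3*L))
((8190 + O(-109)) - 16133) - 1*(-12027) = ((8190 + (1/3)/(-109)) - 16133) - 1*(-12027) = ((8190 + (1/3)*(-1/109)) - 16133) + 12027 = ((8190 - 1/327) - 16133) + 12027 = (2678129/327 - 16133) + 12027 = -2597362/327 + 12027 = 1335467/327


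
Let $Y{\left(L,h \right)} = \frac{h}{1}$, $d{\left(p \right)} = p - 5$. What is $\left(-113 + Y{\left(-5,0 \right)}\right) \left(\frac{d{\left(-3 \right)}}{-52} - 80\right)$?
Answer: $\frac{117294}{13} \approx 9022.6$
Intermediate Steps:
$d{\left(p \right)} = -5 + p$
$Y{\left(L,h \right)} = h$ ($Y{\left(L,h \right)} = h 1 = h$)
$\left(-113 + Y{\left(-5,0 \right)}\right) \left(\frac{d{\left(-3 \right)}}{-52} - 80\right) = \left(-113 + 0\right) \left(\frac{-5 - 3}{-52} - 80\right) = - 113 \left(\left(-8\right) \left(- \frac{1}{52}\right) - 80\right) = - 113 \left(\frac{2}{13} - 80\right) = \left(-113\right) \left(- \frac{1038}{13}\right) = \frac{117294}{13}$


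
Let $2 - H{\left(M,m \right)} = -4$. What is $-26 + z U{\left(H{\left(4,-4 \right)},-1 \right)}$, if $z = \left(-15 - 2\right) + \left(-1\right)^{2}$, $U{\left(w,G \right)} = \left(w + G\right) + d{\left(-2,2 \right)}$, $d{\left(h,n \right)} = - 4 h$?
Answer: $-234$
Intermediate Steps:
$H{\left(M,m \right)} = 6$ ($H{\left(M,m \right)} = 2 - -4 = 2 + 4 = 6$)
$U{\left(w,G \right)} = 8 + G + w$ ($U{\left(w,G \right)} = \left(w + G\right) - -8 = \left(G + w\right) + 8 = 8 + G + w$)
$z = -16$ ($z = -17 + 1 = -16$)
$-26 + z U{\left(H{\left(4,-4 \right)},-1 \right)} = -26 - 16 \left(8 - 1 + 6\right) = -26 - 208 = -234$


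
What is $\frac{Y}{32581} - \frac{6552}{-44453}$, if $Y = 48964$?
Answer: $\frac{2390067404}{1448323193} \approx 1.6502$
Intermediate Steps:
$\frac{Y}{32581} - \frac{6552}{-44453} = \frac{48964}{32581} - \frac{6552}{-44453} = 48964 \cdot \frac{1}{32581} - - \frac{6552}{44453} = \frac{48964}{32581} + \frac{6552}{44453} = \frac{2390067404}{1448323193}$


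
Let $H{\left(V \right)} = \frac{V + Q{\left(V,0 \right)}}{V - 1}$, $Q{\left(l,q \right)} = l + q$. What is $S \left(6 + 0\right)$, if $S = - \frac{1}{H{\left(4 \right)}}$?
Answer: $- \frac{9}{4} \approx -2.25$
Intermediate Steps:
$H{\left(V \right)} = \frac{2 V}{-1 + V}$ ($H{\left(V \right)} = \frac{V + \left(V + 0\right)}{V - 1} = \frac{V + V}{-1 + V} = \frac{2 V}{-1 + V}$)
$S = - \frac{3}{8}$ ($S = - \frac{1}{2 \cdot 4 \frac{1}{-1 + 4}} = - \frac{1}{2 \cdot 4 \cdot \frac{1}{3}} = - \frac{1}{\frac{8}{3}} = \left(-1\right) \frac{3}{8} = - \frac{3}{8} \approx -0.375$)
$S \left(6 + 0\right) = - \frac{3 \left(6 + 0\right)}{8} = \left(- \frac{3}{8}\right) 6 = - \frac{9}{4}$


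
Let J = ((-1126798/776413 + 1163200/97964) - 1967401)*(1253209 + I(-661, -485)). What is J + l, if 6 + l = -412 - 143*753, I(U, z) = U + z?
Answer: -46839915692053208509214/19015130783 ≈ -2.4633e+12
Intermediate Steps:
l = -108097 (l = -6 + (-412 - 143*753) = -6 + (-412 - 107679) = -6 - 108091 = -108097)
J = -46839913636574616259263/19015130783 (J = ((-1126798/776413 + 1163200/97964) - 1967401)*(1253209 + (-661 - 485)) = ((-1126798*1/776413 + 1163200*(1/97964)) - 1967401)*(1253209 - 1146) = ((-1126798/776413 + 290800/24491) - 1967401)*1252063 = (198184490582/19015130783 - 1967401)*1252063 = -37410189133114401/19015130783*1252063 = -46839913636574616259263/19015130783 ≈ -2.4633e+12)
J + l = -46839913636574616259263/19015130783 - 108097 = -46839915692053208509214/19015130783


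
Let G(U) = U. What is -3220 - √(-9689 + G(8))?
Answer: -3220 - I*√9681 ≈ -3220.0 - 98.392*I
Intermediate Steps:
-3220 - √(-9689 + G(8)) = -3220 - √(-9689 + 8) = -3220 - √(-9681) = -3220 - I*√9681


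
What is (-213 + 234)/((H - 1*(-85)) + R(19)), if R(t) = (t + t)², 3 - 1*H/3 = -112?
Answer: 21/1874 ≈ 0.011206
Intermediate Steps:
H = 345 (H = 9 - 3*(-112) = 9 + 336 = 345)
R(t) = 4*t² (R(t) = (2*t)² = 4*t²)
(-213 + 234)/((H - 1*(-85)) + R(19)) = (-213 + 234)/((345 - 1*(-85)) + 4*19²) = 21/((345 + 85) + 4*361) = 21/(430 + 1444) = 21/1874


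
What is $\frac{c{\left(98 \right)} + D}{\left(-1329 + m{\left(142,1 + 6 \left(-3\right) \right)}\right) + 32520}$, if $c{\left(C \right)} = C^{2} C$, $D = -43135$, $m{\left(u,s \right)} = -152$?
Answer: $\frac{898057}{31039} \approx 28.933$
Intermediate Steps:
$c{\left(C \right)} = C^{3}$
$\frac{c{\left(98 \right)} + D}{\left(-1329 + m{\left(142,1 + 6 \left(-3\right) \right)}\right) + 32520} = \frac{98^{3} - 43135}{\left(-1329 - 152\right) + 32520} = \frac{941192 - 43135}{-1481 + 32520} = \frac{898057}{31039}$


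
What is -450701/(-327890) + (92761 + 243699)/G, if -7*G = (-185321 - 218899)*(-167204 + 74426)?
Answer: 30181683174731/21958514101665 ≈ 1.3745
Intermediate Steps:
G = -5357531880 (G = -(-185321 - 218899)*(-167204 + 74426)/7 = -(-404220)*(-92778)/7 = -1/7*37502723160 = -5357531880)
-450701/(-327890) + (92761 + 243699)/G = -450701/(-327890) + (92761 + 243699)/(-5357531880) = -450701*(-1/327890) + 336460*(-1/5357531880) = 450701/327890 - 16823/267876594 = 30181683174731/21958514101665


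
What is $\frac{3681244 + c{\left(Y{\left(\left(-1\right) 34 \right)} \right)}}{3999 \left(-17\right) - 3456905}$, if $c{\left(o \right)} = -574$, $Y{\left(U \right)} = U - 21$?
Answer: $- \frac{1840335}{1762444} \approx -1.0442$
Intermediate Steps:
$Y{\left(U \right)} = -21 + U$
$\frac{3681244 + c{\left(Y{\left(\left(-1\right) 34 \right)} \right)}}{3999 \left(-17\right) - 3456905} = \frac{3681244 - 574}{3999 \left(-17\right) - 3456905} = \frac{3680670}{-67983 - 3456905} = \frac{3680670}{-3524888} = 3680670 \left(- \frac{1}{3524888}\right) = - \frac{1840335}{1762444}$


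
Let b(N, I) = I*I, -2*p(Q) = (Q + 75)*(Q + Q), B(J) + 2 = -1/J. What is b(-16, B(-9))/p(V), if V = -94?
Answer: -289/144666 ≈ -0.0019977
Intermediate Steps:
B(J) = -2 - 1/J
p(Q) = -Q*(75 + Q) (p(Q) = -(Q + 75)*(Q + Q)/2 = -(75 + Q)*2*Q/2 = -Q*(75 + Q))
b(N, I) = I²
b(-16, B(-9))/p(V) = (-2 - 1/(-9))²/((-1*(-94)*(75 - 94))) = (-2 - 1*(-⅑))²/((-1*(-94)*(-19))) = (-2 + ⅑)²/(-1786) = (-17/9)²*(-1/1786) = (289/81)*(-1/1786) = -289/144666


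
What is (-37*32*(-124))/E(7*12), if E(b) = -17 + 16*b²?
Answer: 146816/112879 ≈ 1.3006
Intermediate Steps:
(-37*32*(-124))/E(7*12) = (-37*32*(-124))/(-17 + 16*(7*12)²) = (-1184*(-124))/(-17 + 16*84²) = 146816/(-17 + 16*7056) = 146816/(-17 + 112896) = 146816/112879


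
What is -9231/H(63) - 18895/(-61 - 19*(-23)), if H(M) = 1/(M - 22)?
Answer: -142323991/376 ≈ -3.7852e+5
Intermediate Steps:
H(M) = 1/(-22 + M)
-9231/H(63) - 18895/(-61 - 19*(-23)) = -9231/(1/(-22 + 63)) - 18895/(-61 - 19*(-23)) = -9231/(1/41) - 18895/(-61 + 437) = -9231/1/41 - 18895/376 = -9231*41 - 18895*1/376 = -378471 - 18895/376 = -142323991/376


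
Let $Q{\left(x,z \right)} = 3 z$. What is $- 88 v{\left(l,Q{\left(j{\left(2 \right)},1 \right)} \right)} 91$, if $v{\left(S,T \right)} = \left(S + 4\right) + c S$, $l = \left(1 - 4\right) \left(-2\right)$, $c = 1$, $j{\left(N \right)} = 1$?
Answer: $-128128$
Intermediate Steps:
$l = 6$ ($l = \left(-3\right) \left(-2\right) = 6$)
$v{\left(S,T \right)} = 4 + 2 S$ ($v{\left(S,T \right)} = \left(S + 4\right) + 1 S = \left(4 + S\right) + S = 4 + 2 S$)
$- 88 v{\left(l,Q{\left(j{\left(2 \right)},1 \right)} \right)} 91 = - 88 \left(4 + 2 \cdot 6\right) 91 = - 88 \left(4 + 12\right) 91 = \left(-88\right) 16 \cdot 91 = \left(-1408\right) 91 = -128128$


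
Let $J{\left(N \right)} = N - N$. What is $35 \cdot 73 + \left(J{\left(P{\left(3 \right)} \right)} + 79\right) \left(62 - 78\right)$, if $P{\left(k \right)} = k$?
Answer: $1291$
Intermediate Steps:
$J{\left(N \right)} = 0$
$35 \cdot 73 + \left(J{\left(P{\left(3 \right)} \right)} + 79\right) \left(62 - 78\right) = 35 \cdot 73 + \left(0 + 79\right) \left(62 - 78\right) = 2555 + 79 \left(-16\right) = 2555 - 1264 = 1291$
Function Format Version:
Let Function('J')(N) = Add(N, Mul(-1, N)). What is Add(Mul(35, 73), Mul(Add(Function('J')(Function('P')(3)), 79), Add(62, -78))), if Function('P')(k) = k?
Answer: 1291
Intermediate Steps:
Function('J')(N) = 0
Add(Mul(35, 73), Mul(Add(Function('J')(Function('P')(3)), 79), Add(62, -78))) = Add(Mul(35, 73), Mul(Add(0, 79), Add(62, -78))) = Add(2555, Mul(79, -16)) = Add(2555, -1264) = 1291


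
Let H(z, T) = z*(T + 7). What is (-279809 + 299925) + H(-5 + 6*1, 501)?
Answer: 20624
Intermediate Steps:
H(z, T) = z*(7 + T)
(-279809 + 299925) + H(-5 + 6*1, 501) = (-279809 + 299925) + (-5 + 6*1)*(7 + 501) = 20116 + (-5 + 6)*508 = 20116 + 1*508 = 20116 + 508 = 20624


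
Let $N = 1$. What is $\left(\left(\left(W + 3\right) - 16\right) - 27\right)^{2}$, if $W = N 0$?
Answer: $1600$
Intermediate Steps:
$W = 0$ ($W = 1 \cdot 0 = 0$)
$\left(\left(\left(W + 3\right) - 16\right) - 27\right)^{2} = \left(\left(\left(0 + 3\right) - 16\right) - 27\right)^{2} = \left(\left(3 - 16\right) - 27\right)^{2} = \left(-13 - 27\right)^{2} = \left(-40\right)^{2} = 1600$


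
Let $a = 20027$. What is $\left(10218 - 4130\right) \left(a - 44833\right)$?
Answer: $-151018928$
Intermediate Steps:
$\left(10218 - 4130\right) \left(a - 44833\right) = \left(10218 - 4130\right) \left(20027 - 44833\right) = 6088 \left(-24806\right) = -151018928$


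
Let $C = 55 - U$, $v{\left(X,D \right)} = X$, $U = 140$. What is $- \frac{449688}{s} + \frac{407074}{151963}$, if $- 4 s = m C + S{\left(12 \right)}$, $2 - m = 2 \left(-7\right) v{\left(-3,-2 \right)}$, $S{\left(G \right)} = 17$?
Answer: $\frac{5386955334}{10181521} \approx 529.09$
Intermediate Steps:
$C = -85$ ($C = 55 - 140 = -85$)
$m = -40$ ($m = 2 - 2 \left(-7\right) \left(-3\right) = 2 - \left(-14\right) \left(-3\right) = 2 - 42 = -40$)
$s = - \frac{3417}{4}$ ($s = - \frac{\left(-40\right) \left(-85\right) + 17}{4} = - \frac{3400 + 17}{4} = \left(- \frac{1}{4}\right) 3417 = - \frac{3417}{4} \approx -854.25$)
$- \frac{449688}{s} + \frac{407074}{151963} = - \frac{449688}{- \frac{3417}{4}} + \frac{407074}{151963} = \left(-449688\right) \left(- \frac{4}{3417}\right) + 407074 \cdot \frac{1}{151963} = \frac{599584}{1139} + \frac{407074}{151963} = \frac{5386955334}{10181521}$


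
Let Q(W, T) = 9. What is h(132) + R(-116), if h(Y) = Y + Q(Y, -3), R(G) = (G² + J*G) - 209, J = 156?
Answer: -4708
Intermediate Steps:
R(G) = -209 + G² + 156*G (R(G) = (G² + 156*G) - 209 = -209 + G² + 156*G)
h(Y) = 9 + Y (h(Y) = Y + 9 = 9 + Y)
h(132) + R(-116) = (9 + 132) + (-209 + (-116)² + 156*(-116)) = 141 + (-209 + 13456 - 18096) = 141 - 4849 = -4708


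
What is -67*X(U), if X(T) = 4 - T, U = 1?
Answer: -201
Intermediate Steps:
-67*X(U) = -67*(4 - 1*1) = -67*(4 - 1) = -67*3 = -201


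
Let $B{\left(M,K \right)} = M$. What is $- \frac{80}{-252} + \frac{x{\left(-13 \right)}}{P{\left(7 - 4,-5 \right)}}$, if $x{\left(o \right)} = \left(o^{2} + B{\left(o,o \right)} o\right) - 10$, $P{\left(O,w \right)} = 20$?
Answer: $\frac{5266}{315} \approx 16.717$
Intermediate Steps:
$x{\left(o \right)} = -10 + 2 o^{2}$ ($x{\left(o \right)} = \left(o^{2} + o o\right) - 10 = \left(o^{2} + o^{2}\right) - 10 = 2 o^{2} - 10 = -10 + 2 o^{2}$)
$- \frac{80}{-252} + \frac{x{\left(-13 \right)}}{P{\left(7 - 4,-5 \right)}} = - \frac{80}{-252} + \frac{-10 + 2 \left(-13\right)^{2}}{20} = \left(-80\right) \left(- \frac{1}{252}\right) + \left(-10 + 2 \cdot 169\right) \frac{1}{20} = \frac{20}{63} + \left(-10 + 338\right) \frac{1}{20} = \frac{20}{63} + 328 \cdot \frac{1}{20} = \frac{20}{63} + \frac{82}{5} = \frac{5266}{315}$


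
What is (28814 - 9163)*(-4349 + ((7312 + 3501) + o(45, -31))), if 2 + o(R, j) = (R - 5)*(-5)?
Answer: 123054562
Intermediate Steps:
o(R, j) = 23 - 5*R (o(R, j) = -2 + (R - 5)*(-5) = -2 + (-5 + R)*(-5) = -2 + (25 - 5*R) = 23 - 5*R)
(28814 - 9163)*(-4349 + ((7312 + 3501) + o(45, -31))) = (28814 - 9163)*(-4349 + ((7312 + 3501) + (23 - 5*45))) = 19651*(-4349 + (10813 + (23 - 225))) = 19651*(-4349 + (10813 - 202)) = 19651*(-4349 + 10611) = 19651*6262 = 123054562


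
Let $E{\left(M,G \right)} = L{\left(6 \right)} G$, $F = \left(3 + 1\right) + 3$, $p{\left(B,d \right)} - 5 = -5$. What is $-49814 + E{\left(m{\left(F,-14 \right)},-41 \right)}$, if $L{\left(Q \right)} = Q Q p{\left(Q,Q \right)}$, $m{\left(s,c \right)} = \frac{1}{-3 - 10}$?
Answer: $-49814$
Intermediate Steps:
$p{\left(B,d \right)} = 0$ ($p{\left(B,d \right)} = 5 - 5 = 0$)
$F = 7$ ($F = 4 + 3 = 7$)
$m{\left(s,c \right)} = - \frac{1}{13}$ ($m{\left(s,c \right)} = \frac{1}{-13} = - \frac{1}{13}$)
$L{\left(Q \right)} = 0$ ($L{\left(Q \right)} = Q Q 0 = Q^{2} \cdot 0 = 0$)
$E{\left(M,G \right)} = 0$ ($E{\left(M,G \right)} = 0 G = 0$)
$-49814 + E{\left(m{\left(F,-14 \right)},-41 \right)} = -49814 + 0 = -49814$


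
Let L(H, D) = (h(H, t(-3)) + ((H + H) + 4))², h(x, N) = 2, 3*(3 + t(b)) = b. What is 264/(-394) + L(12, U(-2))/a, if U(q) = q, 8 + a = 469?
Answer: 116448/90817 ≈ 1.2822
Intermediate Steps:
a = 461 (a = -8 + 469 = 461)
t(b) = -3 + b/3
L(H, D) = (6 + 2*H)² (L(H, D) = (2 + ((H + H) + 4))² = (2 + (2*H + 4))² = (2 + (4 + 2*H))² = (6 + 2*H)²)
264/(-394) + L(12, U(-2))/a = 264/(-394) + (4*(3 + 12)²)/461 = 264*(-1/394) + (4*15²)*(1/461) = -132/197 + (4*225)*(1/461) = -132/197 + 900*(1/461) = -132/197 + 900/461 = 116448/90817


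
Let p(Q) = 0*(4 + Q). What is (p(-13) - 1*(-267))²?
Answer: 71289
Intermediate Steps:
p(Q) = 0
(p(-13) - 1*(-267))² = (0 - 1*(-267))² = (0 + 267)² = 267² = 71289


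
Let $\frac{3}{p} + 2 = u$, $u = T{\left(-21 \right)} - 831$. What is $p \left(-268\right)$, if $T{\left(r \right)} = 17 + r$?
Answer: $\frac{268}{279} \approx 0.96057$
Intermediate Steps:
$u = -835$ ($u = \left(17 - 21\right) - 831 = -4 - 831 = -835$)
$p = - \frac{1}{279}$ ($p = \frac{3}{-2 - 835} = \frac{3}{-837} = 3 \left(- \frac{1}{837}\right) = - \frac{1}{279} \approx -0.0035842$)
$p \left(-268\right) = \left(- \frac{1}{279}\right) \left(-268\right) = \frac{268}{279}$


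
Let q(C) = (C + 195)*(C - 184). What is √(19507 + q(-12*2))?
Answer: I*√16061 ≈ 126.73*I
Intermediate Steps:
q(C) = (-184 + C)*(195 + C) (q(C) = (195 + C)*(-184 + C) = (-184 + C)*(195 + C))
√(19507 + q(-12*2)) = √(19507 + (-35880 + (-12*2)² + 11*(-12*2))) = √(19507 + (-35880 + (-24)² + 11*(-24))) = √(19507 + (-35880 + 576 - 264)) = √(19507 - 35568) = √(-16061) = I*√16061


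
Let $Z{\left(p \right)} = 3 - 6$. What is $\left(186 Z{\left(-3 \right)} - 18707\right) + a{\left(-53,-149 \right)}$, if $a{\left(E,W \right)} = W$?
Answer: $-19414$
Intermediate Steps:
$Z{\left(p \right)} = -3$ ($Z{\left(p \right)} = 3 - 6 = -3$)
$\left(186 Z{\left(-3 \right)} - 18707\right) + a{\left(-53,-149 \right)} = \left(186 \left(-3\right) - 18707\right) - 149 = \left(-558 - 18707\right) - 149 = -19265 - 149 = -19414$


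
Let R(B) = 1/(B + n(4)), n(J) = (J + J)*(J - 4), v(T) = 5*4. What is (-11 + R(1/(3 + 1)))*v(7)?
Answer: -140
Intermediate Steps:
v(T) = 20
n(J) = 2*J*(-4 + J) (n(J) = (2*J)*(-4 + J) = 2*J*(-4 + J))
R(B) = 1/B (R(B) = 1/(B + 2*4*(-4 + 4)) = 1/(B + 2*4*0) = 1/(B + 0) = 1/B)
(-11 + R(1/(3 + 1)))*v(7) = (-11 + 1/(1/(3 + 1)))*20 = (-11 + 1/(1/4))*20 = (-11 + 1/(¼))*20 = (-11 + 4)*20 = -7*20 = -140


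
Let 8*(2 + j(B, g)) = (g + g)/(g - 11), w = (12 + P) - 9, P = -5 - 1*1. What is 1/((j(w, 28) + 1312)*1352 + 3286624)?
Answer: 17/85991112 ≈ 1.9769e-7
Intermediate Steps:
P = -6 (P = -5 - 1 = -6)
w = -3 (w = (12 - 6) - 9 = 6 - 9 = -3)
j(B, g) = -2 + g/(4*(-11 + g)) (j(B, g) = -2 + ((g + g)/(g - 11))/8 = -2 + ((2*g)/(-11 + g))/8 = -2 + (2*g/(-11 + g))/8 = -2 + g/(4*(-11 + g)))
1/((j(w, 28) + 1312)*1352 + 3286624) = 1/(((88 - 7*28)/(4*(-11 + 28)) + 1312)*1352 + 3286624) = 1/(((¼)*(88 - 196)/17 + 1312)*1352 + 3286624) = 1/(((¼)*(1/17)*(-108) + 1312)*1352 + 3286624) = 1/((-27/17 + 1312)*1352 + 3286624) = 1/((22277/17)*1352 + 3286624) = 1/(30118504/17 + 3286624) = 1/(85991112/17) = 17/85991112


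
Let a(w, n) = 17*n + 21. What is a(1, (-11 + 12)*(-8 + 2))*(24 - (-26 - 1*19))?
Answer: -5589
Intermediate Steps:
a(w, n) = 21 + 17*n
a(1, (-11 + 12)*(-8 + 2))*(24 - (-26 - 1*19)) = (21 + 17*((-11 + 12)*(-8 + 2)))*(24 - (-26 - 1*19)) = (21 + 17*(1*(-6)))*(24 - (-26 - 19)) = (21 + 17*(-6))*(24 - 1*(-45)) = (21 - 102)*(24 + 45) = -81*69 = -5589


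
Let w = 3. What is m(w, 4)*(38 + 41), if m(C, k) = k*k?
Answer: 1264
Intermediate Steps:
m(C, k) = k²
m(w, 4)*(38 + 41) = 4²*(38 + 41) = 16*79 = 1264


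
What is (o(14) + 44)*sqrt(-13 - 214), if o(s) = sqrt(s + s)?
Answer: 2*I*sqrt(227)*(22 + sqrt(7)) ≈ 742.65*I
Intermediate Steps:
o(s) = sqrt(2)*sqrt(s) (o(s) = sqrt(2*s) = sqrt(2)*sqrt(s))
(o(14) + 44)*sqrt(-13 - 214) = (sqrt(2)*sqrt(14) + 44)*sqrt(-13 - 214) = (2*sqrt(7) + 44)*sqrt(-227) = (44 + 2*sqrt(7))*(I*sqrt(227)) = I*sqrt(227)*(44 + 2*sqrt(7))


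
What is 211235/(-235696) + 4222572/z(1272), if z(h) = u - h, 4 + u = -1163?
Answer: -331919510759/191620848 ≈ -1732.2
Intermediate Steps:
u = -1167 (u = -4 - 1163 = -1167)
z(h) = -1167 - h
211235/(-235696) + 4222572/z(1272) = 211235/(-235696) + 4222572/(-1167 - 1*1272) = 211235*(-1/235696) + 4222572/(-1167 - 1272) = -211235/235696 + 4222572/(-2439) = -211235/235696 + 4222572*(-1/2439) = -211235/235696 - 1407524/813 = -331919510759/191620848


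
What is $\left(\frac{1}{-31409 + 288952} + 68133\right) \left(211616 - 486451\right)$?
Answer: $- \frac{438416222841700}{23413} \approx -1.8725 \cdot 10^{10}$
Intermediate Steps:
$\left(\frac{1}{-31409 + 288952} + 68133\right) \left(211616 - 486451\right) = \left(\frac{1}{257543} + 68133\right) \left(-274835\right) = \frac{17547177220}{257543} \left(-274835\right) = - \frac{438416222841700}{23413}$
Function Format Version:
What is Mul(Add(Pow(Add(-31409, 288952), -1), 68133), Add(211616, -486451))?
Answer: Rational(-438416222841700, 23413) ≈ -1.8725e+10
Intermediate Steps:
Mul(Add(Pow(Add(-31409, 288952), -1), 68133), Add(211616, -486451)) = Mul(Add(Pow(257543, -1), 68133), -274835) = Mul(Add(Rational(1, 257543), 68133), -274835) = Mul(Rational(17547177220, 257543), -274835) = Rational(-438416222841700, 23413)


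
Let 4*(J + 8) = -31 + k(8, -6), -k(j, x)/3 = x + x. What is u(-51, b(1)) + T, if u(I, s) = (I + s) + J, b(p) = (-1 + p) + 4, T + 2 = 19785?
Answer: 78917/4 ≈ 19729.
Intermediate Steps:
T = 19783 (T = -2 + 19785 = 19783)
b(p) = 3 + p
k(j, x) = -6*x (k(j, x) = -3*(x + x) = -6*x)
J = -27/4 (J = -8 + (-31 - 6*(-6))/4 = -8 + (-31 + 36)/4 = -8 + (¼)*5 = -8 + 5/4 = -27/4 ≈ -6.7500)
u(I, s) = -27/4 + I + s (u(I, s) = (I + s) - 27/4 = -27/4 + I + s)
u(-51, b(1)) + T = (-27/4 - 51 + (3 + 1)) + 19783 = (-27/4 - 51 + 4) + 19783 = -215/4 + 19783 = 78917/4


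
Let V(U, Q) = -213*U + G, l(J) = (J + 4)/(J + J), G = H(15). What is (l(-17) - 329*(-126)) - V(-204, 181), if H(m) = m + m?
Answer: -68939/34 ≈ -2027.6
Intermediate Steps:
H(m) = 2*m
G = 30 (G = 2*15 = 30)
l(J) = (4 + J)/(2*J) (l(J) = (4 + J)/((2*J)) = (4 + J)*(1/(2*J)) = (4 + J)/(2*J))
V(U, Q) = 30 - 213*U (V(U, Q) = -213*U + 30 = 30 - 213*U)
(l(-17) - 329*(-126)) - V(-204, 181) = ((1/2)*(4 - 17)/(-17) - 329*(-126)) - (30 - 213*(-204)) = ((1/2)*(-1/17)*(-13) + 41454) - (30 + 43452) = (13/34 + 41454) - 1*43482 = 1409449/34 - 43482 = -68939/34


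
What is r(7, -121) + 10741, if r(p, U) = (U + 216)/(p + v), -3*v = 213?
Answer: 687329/64 ≈ 10740.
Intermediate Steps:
v = -71 (v = -⅓*213 = -71)
r(p, U) = (216 + U)/(-71 + p) (r(p, U) = (U + 216)/(p - 71) = (216 + U)/(-71 + p))
r(7, -121) + 10741 = (216 - 121)/(-71 + 7) + 10741 = 95/(-64) + 10741 = -1/64*95 + 10741 = -95/64 + 10741 = 687329/64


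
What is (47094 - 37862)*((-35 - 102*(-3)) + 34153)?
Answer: 317802368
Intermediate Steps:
(47094 - 37862)*((-35 - 102*(-3)) + 34153) = 9232*((-35 + 306) + 34153) = 9232*(271 + 34153) = 9232*34424 = 317802368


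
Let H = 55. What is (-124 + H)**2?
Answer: 4761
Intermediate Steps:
(-124 + H)**2 = (-124 + 55)**2 = (-69)**2 = 4761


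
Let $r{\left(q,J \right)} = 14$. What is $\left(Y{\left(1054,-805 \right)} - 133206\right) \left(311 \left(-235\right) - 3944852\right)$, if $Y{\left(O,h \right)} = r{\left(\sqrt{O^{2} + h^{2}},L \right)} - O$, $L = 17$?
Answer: $539391970502$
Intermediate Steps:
$Y{\left(O,h \right)} = 14 - O$
$\left(Y{\left(1054,-805 \right)} - 133206\right) \left(311 \left(-235\right) - 3944852\right) = \left(\left(14 - 1054\right) - 133206\right) \left(311 \left(-235\right) - 3944852\right) = \left(\left(14 - 1054\right) - 133206\right) \left(-73085 - 3944852\right) = \left(-1040 - 133206\right) \left(-73085 - 3944852\right) = \left(-134246\right) \left(-4017937\right) = 539391970502$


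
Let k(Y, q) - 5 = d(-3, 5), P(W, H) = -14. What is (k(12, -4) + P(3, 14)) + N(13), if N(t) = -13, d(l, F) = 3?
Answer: -19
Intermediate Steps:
k(Y, q) = 8 (k(Y, q) = 5 + 3 = 8)
(k(12, -4) + P(3, 14)) + N(13) = (8 - 14) - 13 = -6 - 13 = -19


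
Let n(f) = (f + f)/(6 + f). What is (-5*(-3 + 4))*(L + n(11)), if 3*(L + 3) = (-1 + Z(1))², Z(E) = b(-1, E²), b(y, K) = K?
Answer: 145/17 ≈ 8.5294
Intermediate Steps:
Z(E) = E²
n(f) = 2*f/(6 + f) (n(f) = (2*f)/(6 + f) = 2*f/(6 + f))
L = -3 (L = -3 + (-1 + 1²)²/3 = -3 + (-1 + 1)²/3 = -3 + (⅓)*0² = -3 + (⅓)*0 = -3 + 0 = -3)
(-5*(-3 + 4))*(L + n(11)) = (-5*(-3 + 4))*(-3 + 2*11/(6 + 11)) = (-5*1)*(-3 + 2*11/17) = -5*(-3 + 2*11*(1/17)) = -5*(-3 + 22/17) = -5*(-29/17) = 145/17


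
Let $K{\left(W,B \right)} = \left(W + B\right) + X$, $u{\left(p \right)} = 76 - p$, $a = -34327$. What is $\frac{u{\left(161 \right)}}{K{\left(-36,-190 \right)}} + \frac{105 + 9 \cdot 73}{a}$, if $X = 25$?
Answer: $\frac{2764633}{6899727} \approx 0.40069$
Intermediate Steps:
$K{\left(W,B \right)} = 25 + B + W$ ($K{\left(W,B \right)} = \left(W + B\right) + 25 = \left(B + W\right) + 25 = 25 + B + W$)
$\frac{u{\left(161 \right)}}{K{\left(-36,-190 \right)}} + \frac{105 + 9 \cdot 73}{a} = \frac{76 - 161}{25 - 190 - 36} + \frac{105 + 9 \cdot 73}{-34327} = \frac{76 - 161}{-201} + \left(105 + 657\right) \left(- \frac{1}{34327}\right) = \left(-85\right) \left(- \frac{1}{201}\right) + 762 \left(- \frac{1}{34327}\right) = \frac{85}{201} - \frac{762}{34327} = \frac{2764633}{6899727}$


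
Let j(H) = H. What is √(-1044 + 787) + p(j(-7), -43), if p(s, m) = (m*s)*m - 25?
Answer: -12968 + I*√257 ≈ -12968.0 + 16.031*I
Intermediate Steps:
p(s, m) = -25 + s*m² (p(s, m) = s*m² - 25 = -25 + s*m²)
√(-1044 + 787) + p(j(-7), -43) = √(-1044 + 787) + (-25 - 7*(-43)²) = √(-257) + (-25 - 7*1849) = I*√257 + (-25 - 12943) = I*√257 - 12968 = -12968 + I*√257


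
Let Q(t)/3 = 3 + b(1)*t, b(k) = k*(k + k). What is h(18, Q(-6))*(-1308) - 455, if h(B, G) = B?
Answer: -23999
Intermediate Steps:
b(k) = 2*k**2 (b(k) = k*(2*k) = 2*k**2)
Q(t) = 9 + 6*t (Q(t) = 3*(3 + (2*1**2)*t) = 3*(3 + (2*1)*t) = 3*(3 + 2*t) = 9 + 6*t)
h(18, Q(-6))*(-1308) - 455 = 18*(-1308) - 455 = -23544 - 455 = -23999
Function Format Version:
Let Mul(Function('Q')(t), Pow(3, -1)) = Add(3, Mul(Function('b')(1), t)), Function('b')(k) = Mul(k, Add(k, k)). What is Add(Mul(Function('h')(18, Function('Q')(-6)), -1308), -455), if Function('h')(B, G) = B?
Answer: -23999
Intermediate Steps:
Function('b')(k) = Mul(2, Pow(k, 2)) (Function('b')(k) = Mul(k, Mul(2, k)) = Mul(2, Pow(k, 2)))
Function('Q')(t) = Add(9, Mul(6, t)) (Function('Q')(t) = Mul(3, Add(3, Mul(Mul(2, Pow(1, 2)), t))) = Mul(3, Add(3, Mul(Mul(2, 1), t))) = Mul(3, Add(3, Mul(2, t))) = Add(9, Mul(6, t)))
Add(Mul(Function('h')(18, Function('Q')(-6)), -1308), -455) = Add(Mul(18, -1308), -455) = Add(-23544, -455) = -23999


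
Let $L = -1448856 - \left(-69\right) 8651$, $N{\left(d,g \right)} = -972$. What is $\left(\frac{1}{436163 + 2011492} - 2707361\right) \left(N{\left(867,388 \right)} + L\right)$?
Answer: $\frac{1883986621284537562}{815885} \approx 2.3091 \cdot 10^{12}$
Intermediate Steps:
$L = -851937$ ($L = -1448856 - -596919 = -1448856 + 596919 = -851937$)
$\left(\frac{1}{436163 + 2011492} - 2707361\right) \left(N{\left(867,388 \right)} + L\right) = \left(\frac{1}{436163 + 2011492} - 2707361\right) \left(-972 - 851937\right) = \left(\frac{1}{2447655} - 2707361\right) \left(-852909\right) = \left(- \frac{6626685688454}{2447655}\right) \left(-852909\right) = \frac{1883986621284537562}{815885}$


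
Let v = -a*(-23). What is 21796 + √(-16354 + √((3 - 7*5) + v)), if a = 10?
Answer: 21796 + √(-16354 + 3*√22) ≈ 21796.0 + 127.83*I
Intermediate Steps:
v = 230 (v = -1*10*(-23) = -10*(-23) = 230)
21796 + √(-16354 + √((3 - 7*5) + v)) = 21796 + √(-16354 + √((3 - 7*5) + 230)) = 21796 + √(-16354 + √((3 - 35) + 230)) = 21796 + √(-16354 + √(-32 + 230)) = 21796 + √(-16354 + √198) = 21796 + √(-16354 + 3*√22)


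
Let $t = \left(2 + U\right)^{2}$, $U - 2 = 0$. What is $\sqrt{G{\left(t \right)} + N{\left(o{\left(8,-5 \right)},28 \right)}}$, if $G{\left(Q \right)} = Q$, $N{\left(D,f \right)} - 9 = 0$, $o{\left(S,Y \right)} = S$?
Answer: $5$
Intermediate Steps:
$U = 2$ ($U = 2 + 0 = 2$)
$N{\left(D,f \right)} = 9$ ($N{\left(D,f \right)} = 9 + 0 = 9$)
$t = 16$ ($t = \left(2 + 2\right)^{2} = 4^{2} = 16$)
$\sqrt{G{\left(t \right)} + N{\left(o{\left(8,-5 \right)},28 \right)}} = \sqrt{16 + 9} = \sqrt{25} = 5$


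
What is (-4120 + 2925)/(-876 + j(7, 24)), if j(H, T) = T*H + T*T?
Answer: 1195/132 ≈ 9.0530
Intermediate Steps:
j(H, T) = T² + H*T (j(H, T) = H*T + T² = T² + H*T)
(-4120 + 2925)/(-876 + j(7, 24)) = (-4120 + 2925)/(-876 + 24*(7 + 24)) = -1195/(-876 + 24*31) = -1195/(-876 + 744) = -1195/(-132) = -1195*(-1/132) = 1195/132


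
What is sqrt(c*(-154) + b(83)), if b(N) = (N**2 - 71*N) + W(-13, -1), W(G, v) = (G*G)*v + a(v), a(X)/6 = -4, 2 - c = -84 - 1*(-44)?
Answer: I*sqrt(5665) ≈ 75.266*I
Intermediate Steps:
c = 42 (c = 2 - (-84 - 1*(-44)) = 2 - (-84 + 44) = 2 - 1*(-40) = 2 + 40 = 42)
a(X) = -24 (a(X) = 6*(-4) = -24)
W(G, v) = -24 + v*G**2 (W(G, v) = (G*G)*v - 24 = G**2*v - 24 = v*G**2 - 24 = -24 + v*G**2)
b(N) = -193 + N**2 - 71*N (b(N) = (N**2 - 71*N) + (-24 - 1*(-13)**2) = (N**2 - 71*N) + (-24 - 1*169) = (N**2 - 71*N) + (-24 - 169) = (N**2 - 71*N) - 193 = -193 + N**2 - 71*N)
sqrt(c*(-154) + b(83)) = sqrt(42*(-154) + (-193 + 83**2 - 71*83)) = sqrt(-6468 + (-193 + 6889 - 5893)) = sqrt(-6468 + 803) = sqrt(-5665) = I*sqrt(5665)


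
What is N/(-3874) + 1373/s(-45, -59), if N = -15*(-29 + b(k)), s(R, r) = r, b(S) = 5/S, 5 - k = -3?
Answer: -42752911/1828528 ≈ -23.381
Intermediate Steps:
k = 8 (k = 5 - 1*(-3) = 5 + 3 = 8)
N = 3405/8 (N = -15*(-29 + 5/8) = -15*(-227/8) = 3405/8 ≈ 425.63)
N/(-3874) + 1373/s(-45, -59) = (3405/8)/(-3874) + 1373/(-59) = (3405/8)*(-1/3874) + 1373*(-1/59) = -3405/30992 - 1373/59 = -42752911/1828528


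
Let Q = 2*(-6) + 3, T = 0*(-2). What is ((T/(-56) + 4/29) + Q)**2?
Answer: 66049/841 ≈ 78.536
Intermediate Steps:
T = 0
Q = -9 (Q = -12 + 3 = -9)
((T/(-56) + 4/29) + Q)**2 = ((0/(-56) + 4/29) - 9)**2 = ((0*(-1/56) + 4*(1/29)) - 9)**2 = ((0 + 4/29) - 9)**2 = (4/29 - 9)**2 = (-257/29)**2 = 66049/841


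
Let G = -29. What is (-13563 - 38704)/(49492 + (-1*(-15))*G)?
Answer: -52267/49057 ≈ -1.0654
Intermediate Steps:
(-13563 - 38704)/(49492 + (-1*(-15))*G) = (-13563 - 38704)/(49492 - 1*(-15)*(-29)) = -52267/(49492 + 15*(-29)) = -52267/(49492 - 435) = -52267/49057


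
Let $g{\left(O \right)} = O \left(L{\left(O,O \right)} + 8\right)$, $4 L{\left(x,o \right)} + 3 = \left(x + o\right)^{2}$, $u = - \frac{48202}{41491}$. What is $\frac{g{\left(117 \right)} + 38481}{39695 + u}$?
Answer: $\frac{272337339579}{6587748172} \approx 41.34$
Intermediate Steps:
$u = - \frac{48202}{41491}$ ($u = \left(-48202\right) \frac{1}{41491} = - \frac{48202}{41491} \approx -1.1617$)
$L{\left(x,o \right)} = - \frac{3}{4} + \frac{\left(o + x\right)^{2}}{4}$ ($L{\left(x,o \right)} = - \frac{3}{4} + \frac{\left(x + o\right)^{2}}{4} = - \frac{3}{4} + \frac{\left(o + x\right)^{2}}{4}$)
$g{\left(O \right)} = O \left(\frac{29}{4} + O^{2}\right)$ ($g{\left(O \right)} = O \left(\left(- \frac{3}{4} + \frac{\left(O + O\right)^{2}}{4}\right) + 8\right) = O \left(\left(- \frac{3}{4} + \frac{\left(2 O\right)^{2}}{4}\right) + 8\right) = O \left(\left(- \frac{3}{4} + \frac{4 O^{2}}{4}\right) + 8\right) = O \left(\left(- \frac{3}{4} + O^{2}\right) + 8\right) = O \left(\frac{29}{4} + O^{2}\right)$)
$\frac{g{\left(117 \right)} + 38481}{39695 + u} = \frac{117 \left(\frac{29}{4} + 117^{2}\right) + 38481}{39695 - \frac{48202}{41491}} = \frac{117 \left(\frac{29}{4} + 13689\right) + 38481}{\frac{1646937043}{41491}} = \left(117 \cdot \frac{54785}{4} + 38481\right) \frac{41491}{1646937043} = \left(\frac{6409845}{4} + 38481\right) \frac{41491}{1646937043} = \frac{6563769}{4} \cdot \frac{41491}{1646937043} = \frac{272337339579}{6587748172}$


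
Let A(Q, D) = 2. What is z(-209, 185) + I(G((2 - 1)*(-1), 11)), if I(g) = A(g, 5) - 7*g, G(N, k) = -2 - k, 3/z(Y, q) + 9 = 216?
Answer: 6418/69 ≈ 93.015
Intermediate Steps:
z(Y, q) = 1/69 (z(Y, q) = 3/(-9 + 216) = 3/207 = 3*(1/207) = 1/69)
I(g) = 2 - 7*g
z(-209, 185) + I(G((2 - 1)*(-1), 11)) = 1/69 + (2 - 7*(-2 - 1*11)) = 1/69 + (2 - 7*(-2 - 11)) = 1/69 + (2 - 7*(-13)) = 1/69 + (2 + 91) = 1/69 + 93 = 6418/69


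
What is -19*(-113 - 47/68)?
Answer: 146889/68 ≈ 2160.1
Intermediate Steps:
-19*(-113 - 47/68) = -19*(-7731/68) = 146889/68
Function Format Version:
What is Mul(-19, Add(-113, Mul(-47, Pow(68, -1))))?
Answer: Rational(146889, 68) ≈ 2160.1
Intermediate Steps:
Mul(-19, Add(-113, Mul(-47, Pow(68, -1)))) = Mul(-19, Add(-113, Mul(-47, Rational(1, 68)))) = Mul(-19, Add(-113, Rational(-47, 68))) = Mul(-19, Rational(-7731, 68)) = Rational(146889, 68)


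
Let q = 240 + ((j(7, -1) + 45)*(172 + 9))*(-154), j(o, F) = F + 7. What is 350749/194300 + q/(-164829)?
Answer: 111326267707/10675424900 ≈ 10.428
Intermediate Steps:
j(o, F) = 7 + F
q = -1421334 (q = 240 + (((7 - 1) + 45)*(172 + 9))*(-154) = 240 + ((6 + 45)*181)*(-154) = 240 + (51*181)*(-154) = 240 + 9231*(-154) = 240 - 1421574 = -1421334)
350749/194300 + q/(-164829) = 350749/194300 - 1421334/(-164829) = 350749*(1/194300) - 1421334*(-1/164829) = 350749/194300 + 473778/54943 = 111326267707/10675424900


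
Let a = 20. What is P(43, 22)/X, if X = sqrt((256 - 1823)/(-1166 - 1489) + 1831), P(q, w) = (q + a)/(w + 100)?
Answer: 27*sqrt(358636810)/42376456 ≈ 0.012066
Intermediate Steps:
P(q, w) = (20 + q)/(100 + w) (P(q, w) = (q + 20)/(w + 100) = (20 + q)/(100 + w))
X = 2*sqrt(358636810)/885 (X = sqrt(-1567/(-2655) + 1831) = sqrt(-1567*(-1/2655) + 1831) = sqrt(1567/2655 + 1831) = sqrt(4862872/2655) = 2*sqrt(358636810)/885 ≈ 42.797)
P(43, 22)/X = ((20 + 43)/(100 + 22))/((2*sqrt(358636810)/885)) = (63/122)*(3*sqrt(358636810)/2431436) = ((1/122)*63)*(3*sqrt(358636810)/2431436) = 63*(3*sqrt(358636810)/2431436)/122 = 27*sqrt(358636810)/42376456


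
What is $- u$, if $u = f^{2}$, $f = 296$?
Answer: $-87616$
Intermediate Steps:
$u = 87616$ ($u = 296^{2} = 87616$)
$- u = \left(-1\right) 87616 = -87616$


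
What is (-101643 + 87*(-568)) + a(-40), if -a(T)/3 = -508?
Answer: -149535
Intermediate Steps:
a(T) = 1524 (a(T) = -3*(-508) = 1524)
(-101643 + 87*(-568)) + a(-40) = (-101643 + 87*(-568)) + 1524 = (-101643 - 49416) + 1524 = -151059 + 1524 = -149535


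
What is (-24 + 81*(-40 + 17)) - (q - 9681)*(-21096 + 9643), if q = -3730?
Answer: -153598070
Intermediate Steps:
(-24 + 81*(-40 + 17)) - (q - 9681)*(-21096 + 9643) = (-24 + 81*(-40 + 17)) - (-3730 - 9681)*(-21096 + 9643) = (-24 + 81*(-23)) - (-13411)*(-11453) = (-24 - 1863) - 1*153596183 = -1887 - 153596183 = -153598070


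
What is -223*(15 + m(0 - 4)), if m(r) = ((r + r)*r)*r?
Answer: 25199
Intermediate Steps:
m(r) = 2*r**3 (m(r) = ((2*r)*r)*r = (2*r**2)*r = 2*r**3)
-223*(15 + m(0 - 4)) = -223*(15 + 2*(0 - 4)**3) = -223*(15 + 2*(-4)**3) = -223*(15 + 2*(-64)) = -223*(15 - 128) = -223*(-113) = 25199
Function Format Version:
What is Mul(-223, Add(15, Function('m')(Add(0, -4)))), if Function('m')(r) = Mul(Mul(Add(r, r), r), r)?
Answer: 25199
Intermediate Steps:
Function('m')(r) = Mul(2, Pow(r, 3)) (Function('m')(r) = Mul(Mul(Mul(2, r), r), r) = Mul(Mul(2, Pow(r, 2)), r) = Mul(2, Pow(r, 3)))
Mul(-223, Add(15, Function('m')(Add(0, -4)))) = Mul(-223, Add(15, Mul(2, Pow(Add(0, -4), 3)))) = Mul(-223, Add(15, Mul(2, Pow(-4, 3)))) = Mul(-223, Add(15, Mul(2, -64))) = Mul(-223, Add(15, -128)) = Mul(-223, -113) = 25199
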